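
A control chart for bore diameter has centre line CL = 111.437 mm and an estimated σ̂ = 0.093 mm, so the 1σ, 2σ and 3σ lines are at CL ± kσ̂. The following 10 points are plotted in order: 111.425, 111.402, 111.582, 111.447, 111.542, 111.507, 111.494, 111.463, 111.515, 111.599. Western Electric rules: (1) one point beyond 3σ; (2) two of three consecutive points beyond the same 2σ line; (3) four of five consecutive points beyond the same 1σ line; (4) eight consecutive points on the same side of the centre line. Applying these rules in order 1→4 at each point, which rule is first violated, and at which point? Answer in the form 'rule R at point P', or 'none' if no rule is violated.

Zone of each point (C = within 1σ̂, B = 1σ̂–2σ̂, A = 2σ̂–3σ̂, * = beyond 3σ̂; sign = side of CL): 1:-C, 2:-C, 3:+B, 4:+C, 5:+B, 6:+C, 7:+C, 8:+C, 9:+C, 10:+B
Rule 4 (eight consecutive points on the same side of the centre line) is satisfied at point 10.

rule 4 at point 10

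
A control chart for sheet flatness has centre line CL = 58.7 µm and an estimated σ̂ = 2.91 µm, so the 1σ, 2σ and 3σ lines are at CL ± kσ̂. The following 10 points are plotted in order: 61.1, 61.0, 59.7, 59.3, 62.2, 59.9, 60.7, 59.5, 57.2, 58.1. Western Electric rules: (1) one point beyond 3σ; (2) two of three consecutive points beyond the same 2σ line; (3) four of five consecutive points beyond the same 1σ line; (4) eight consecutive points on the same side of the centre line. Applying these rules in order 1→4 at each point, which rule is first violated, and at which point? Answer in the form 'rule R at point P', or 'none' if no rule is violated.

Zone of each point (C = within 1σ̂, B = 1σ̂–2σ̂, A = 2σ̂–3σ̂, * = beyond 3σ̂; sign = side of CL): 1:+C, 2:+C, 3:+C, 4:+C, 5:+B, 6:+C, 7:+C, 8:+C, 9:-C, 10:-C
Rule 4 (eight consecutive points on the same side of the centre line) is satisfied at point 8.

rule 4 at point 8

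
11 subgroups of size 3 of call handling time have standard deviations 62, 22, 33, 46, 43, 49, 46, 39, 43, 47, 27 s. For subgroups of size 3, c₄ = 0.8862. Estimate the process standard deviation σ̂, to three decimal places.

s̄ = (62 + 22 + 33 + 46 + 43 + 49 + 46 + 39 + 43 + 47 + 27) / 11 = 41.5455
σ̂ = s̄ / c₄ = 41.5455 / 0.8862 = 46.8804

46.880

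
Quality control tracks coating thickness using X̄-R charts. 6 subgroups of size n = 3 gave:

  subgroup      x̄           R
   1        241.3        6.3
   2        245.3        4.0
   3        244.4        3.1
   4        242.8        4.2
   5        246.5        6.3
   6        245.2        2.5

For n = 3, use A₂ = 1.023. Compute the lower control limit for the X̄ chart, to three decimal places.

X̄̄ = (241.3 + 245.3 + 244.4 + 242.8 + 246.5 + 245.2) / 6 = 1465.5000 / 6 = 244.2500
R̄ = (6.3 + 4.0 + 3.1 + 4.2 + 6.3 + 2.5) / 6 = 26.4000 / 6 = 4.4000
LCL = X̄̄ − A₂·R̄ = 244.2500 − 1.023 × 4.4000 = 239.7488

239.749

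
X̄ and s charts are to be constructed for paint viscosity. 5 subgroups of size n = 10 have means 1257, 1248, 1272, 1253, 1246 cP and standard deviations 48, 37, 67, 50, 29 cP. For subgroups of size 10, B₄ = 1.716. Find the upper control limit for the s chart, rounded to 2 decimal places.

s̄ = (48 + 37 + 67 + 50 + 29) / 5 = 46.2000
UCL_s = B₄·s̄ = 1.716 × 46.2000 = 79.2792

79.28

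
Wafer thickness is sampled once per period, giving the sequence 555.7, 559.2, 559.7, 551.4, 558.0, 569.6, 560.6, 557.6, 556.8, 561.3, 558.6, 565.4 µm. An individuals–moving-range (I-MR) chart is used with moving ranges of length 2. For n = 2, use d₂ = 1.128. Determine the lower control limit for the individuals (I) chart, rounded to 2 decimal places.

X̄ = (555.7 + 559.2 + 559.7 + 551.4 + 558.0 + 569.6 + 560.6 + 557.6 + 556.8 + 561.3 + 558.6 + 565.4) / 12 = 559.4917
Moving ranges: 3.5, 0.5, 8.3, 6.6, 11.6, 9.0, 3.0, 0.8, 4.5, 2.7, 6.8; M̄R̄ = 57.3000 / 11 = 5.2091
LCL = X̄ − 3·M̄R̄/d₂ = 559.4917 − 3 × 5.2091 / 1.128 = 545.6377

545.64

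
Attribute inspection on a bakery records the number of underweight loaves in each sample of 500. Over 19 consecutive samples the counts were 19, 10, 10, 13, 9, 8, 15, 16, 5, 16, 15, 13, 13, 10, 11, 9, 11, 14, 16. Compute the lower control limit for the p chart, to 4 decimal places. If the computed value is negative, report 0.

p̄ = Σdᵢ / (k·n) = 233 / (19 × 500) = 0.02453
LCL = p̄ − 3·√(p̄(1−p̄)/n) = 0.02453 − 3 × 0.00692 = 0.00377

0.0038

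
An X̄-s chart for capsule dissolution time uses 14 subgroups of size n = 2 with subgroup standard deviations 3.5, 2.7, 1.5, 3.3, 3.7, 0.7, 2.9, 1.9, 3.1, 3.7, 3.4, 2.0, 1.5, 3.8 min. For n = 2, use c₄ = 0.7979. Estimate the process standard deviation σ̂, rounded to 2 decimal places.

3.37

s̄ = (3.5 + 2.7 + 1.5 + 3.3 + 3.7 + 0.7 + 2.9 + 1.9 + 3.1 + 3.7 + 3.4 + 2.0 + 1.5 + 3.8) / 14 = 2.6929
σ̂ = s̄ / c₄ = 2.6929 / 0.7979 = 3.3749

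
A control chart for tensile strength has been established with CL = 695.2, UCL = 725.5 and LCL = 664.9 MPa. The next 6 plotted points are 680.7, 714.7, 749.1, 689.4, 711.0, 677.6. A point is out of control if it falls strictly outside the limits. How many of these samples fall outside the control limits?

Compare each point to [664.9, 725.5]: sample 3 = 749.1 > UCL.

1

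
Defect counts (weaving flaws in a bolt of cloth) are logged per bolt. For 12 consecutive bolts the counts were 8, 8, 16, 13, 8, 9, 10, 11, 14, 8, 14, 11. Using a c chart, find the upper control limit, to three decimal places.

c̄ = (8 + 8 + 16 + 13 + 8 + 9 + 10 + 11 + 14 + 8 + 14 + 11) / 12 = 130 / 12 = 10.8333
UCL = c̄ + 3√c̄ = 10.8333 + 3 × √10.8333 = 10.8333 + 3 × 3.2914 = 20.7075

20.708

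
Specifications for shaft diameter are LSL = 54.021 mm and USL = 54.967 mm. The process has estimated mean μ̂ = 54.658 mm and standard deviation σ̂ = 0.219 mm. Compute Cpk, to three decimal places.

0.470

Cpu = (USL − μ̂) / (3σ̂) = (54.967 − 54.658) / (3 × 0.219) = 0.4703; Cpl = (μ̂ − LSL) / (3σ̂) = (54.658 − 54.021) / (3 × 0.219) = 0.9696; Cpk = min(Cpu, Cpl) = 0.4703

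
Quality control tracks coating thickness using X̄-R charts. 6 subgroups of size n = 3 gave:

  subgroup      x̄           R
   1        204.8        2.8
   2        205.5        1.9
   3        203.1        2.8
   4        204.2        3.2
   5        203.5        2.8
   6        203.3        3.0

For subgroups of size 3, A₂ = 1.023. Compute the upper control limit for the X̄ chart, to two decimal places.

X̄̄ = (204.8 + 205.5 + 203.1 + 204.2 + 203.5 + 203.3) / 6 = 1224.4000 / 6 = 204.0667
R̄ = (2.8 + 1.9 + 2.8 + 3.2 + 2.8 + 3.0) / 6 = 16.5000 / 6 = 2.7500
UCL = X̄̄ + A₂·R̄ = 204.0667 + 1.023 × 2.7500 = 206.8799

206.88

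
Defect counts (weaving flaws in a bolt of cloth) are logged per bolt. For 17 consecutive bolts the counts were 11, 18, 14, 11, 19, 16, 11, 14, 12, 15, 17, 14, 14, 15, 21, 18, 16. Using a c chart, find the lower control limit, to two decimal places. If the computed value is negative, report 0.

c̄ = (11 + 18 + 14 + 11 + 19 + 16 + 11 + 14 + 12 + 15 + 17 + 14 + 14 + 15 + 21 + 18 + 16) / 17 = 256 / 17 = 15.0588
LCL = c̄ − 3√c̄ = 15.0588 − 3 × 3.8806 = 3.4171

3.42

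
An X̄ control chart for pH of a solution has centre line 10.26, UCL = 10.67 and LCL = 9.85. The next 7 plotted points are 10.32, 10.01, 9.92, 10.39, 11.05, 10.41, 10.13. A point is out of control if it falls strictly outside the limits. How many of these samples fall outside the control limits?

Compare each point to [9.85, 10.67]: sample 5 = 11.05 > UCL.

1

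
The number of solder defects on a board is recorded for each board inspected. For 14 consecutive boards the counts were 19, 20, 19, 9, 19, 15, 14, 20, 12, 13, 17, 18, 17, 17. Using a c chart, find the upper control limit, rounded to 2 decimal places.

28.49

c̄ = (19 + 20 + 19 + 9 + 19 + 15 + 14 + 20 + 12 + 13 + 17 + 18 + 17 + 17) / 14 = 229 / 14 = 16.3571
UCL = c̄ + 3√c̄ = 16.3571 + 3 × √16.3571 = 16.3571 + 3 × 4.0444 = 28.4903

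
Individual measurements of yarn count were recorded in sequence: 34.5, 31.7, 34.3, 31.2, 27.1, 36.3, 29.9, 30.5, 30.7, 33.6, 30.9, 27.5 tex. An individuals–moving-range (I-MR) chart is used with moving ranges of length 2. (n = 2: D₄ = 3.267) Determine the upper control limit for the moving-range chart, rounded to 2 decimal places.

11.29

Moving ranges: 2.8, 2.6, 3.1, 4.1, 9.2, 6.4, 0.6, 0.2, 2.9, 2.7, 3.4; M̄R̄ = 38.0000 / 11 = 3.4545
UCL_MR = D₄·M̄R̄ = 3.267 × 3.4545 = 11.2860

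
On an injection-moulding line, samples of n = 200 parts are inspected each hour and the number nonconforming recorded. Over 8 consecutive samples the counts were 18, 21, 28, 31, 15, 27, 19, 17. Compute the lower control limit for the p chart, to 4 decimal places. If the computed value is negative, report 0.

p̄ = Σdᵢ / (k·n) = 176 / (8 × 200) = 0.11000
LCL = p̄ − 3·√(p̄(1−p̄)/n) = 0.11000 − 3 × 0.02212 = 0.04363

0.0436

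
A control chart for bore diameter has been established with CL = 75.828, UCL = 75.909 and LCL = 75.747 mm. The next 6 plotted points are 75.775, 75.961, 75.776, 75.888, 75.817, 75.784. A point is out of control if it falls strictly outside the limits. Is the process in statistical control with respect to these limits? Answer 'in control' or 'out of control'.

Compare each point to [75.747, 75.909]: sample 2 = 75.961 > UCL.

out of control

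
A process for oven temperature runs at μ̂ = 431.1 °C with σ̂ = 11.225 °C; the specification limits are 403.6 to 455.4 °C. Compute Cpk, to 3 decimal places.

0.722

Cpu = (USL − μ̂) / (3σ̂) = (455.4 − 431.1) / (3 × 11.225) = 0.7216; Cpl = (μ̂ − LSL) / (3σ̂) = (431.1 − 403.6) / (3 × 11.225) = 0.8166; Cpk = min(Cpu, Cpl) = 0.7216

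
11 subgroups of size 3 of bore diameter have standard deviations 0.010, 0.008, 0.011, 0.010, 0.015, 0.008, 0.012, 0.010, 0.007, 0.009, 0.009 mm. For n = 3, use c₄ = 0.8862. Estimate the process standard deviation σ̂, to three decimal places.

0.011

s̄ = (0.010 + 0.008 + 0.011 + 0.010 + 0.015 + 0.008 + 0.012 + 0.010 + 0.007 + 0.009 + 0.009) / 11 = 0.0099
σ̂ = s̄ / c₄ = 0.0099 / 0.8862 = 0.0112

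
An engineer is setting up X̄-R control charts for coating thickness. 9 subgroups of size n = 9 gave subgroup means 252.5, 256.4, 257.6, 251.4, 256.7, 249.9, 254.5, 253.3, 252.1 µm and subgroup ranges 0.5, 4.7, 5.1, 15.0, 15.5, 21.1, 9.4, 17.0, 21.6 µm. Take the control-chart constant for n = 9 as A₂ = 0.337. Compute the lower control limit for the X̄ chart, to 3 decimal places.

249.707

X̄̄ = (252.5 + 256.4 + 257.6 + 251.4 + 256.7 + 249.9 + 254.5 + 253.3 + 252.1) / 9 = 2284.4000 / 9 = 253.8222
R̄ = (0.5 + 4.7 + 5.1 + 15.0 + 15.5 + 21.1 + 9.4 + 17.0 + 21.6) / 9 = 109.9000 / 9 = 12.2111
LCL = X̄̄ − A₂·R̄ = 253.8222 − 0.337 × 12.2111 = 249.7071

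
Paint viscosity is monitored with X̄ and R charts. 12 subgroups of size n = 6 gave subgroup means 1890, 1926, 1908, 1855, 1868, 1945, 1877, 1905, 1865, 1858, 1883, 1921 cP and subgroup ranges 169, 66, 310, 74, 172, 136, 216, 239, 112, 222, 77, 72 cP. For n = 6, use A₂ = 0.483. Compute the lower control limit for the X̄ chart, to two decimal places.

X̄̄ = (1890 + 1926 + 1908 + 1855 + 1868 + 1945 + 1877 + 1905 + 1865 + 1858 + 1883 + 1921) / 12 = 22701.0000 / 12 = 1891.7500
R̄ = (169 + 66 + 310 + 74 + 172 + 136 + 216 + 239 + 112 + 222 + 77 + 72) / 12 = 1865.0000 / 12 = 155.4167
LCL = X̄̄ − A₂·R̄ = 1891.7500 − 0.483 × 155.4167 = 1816.6837

1816.68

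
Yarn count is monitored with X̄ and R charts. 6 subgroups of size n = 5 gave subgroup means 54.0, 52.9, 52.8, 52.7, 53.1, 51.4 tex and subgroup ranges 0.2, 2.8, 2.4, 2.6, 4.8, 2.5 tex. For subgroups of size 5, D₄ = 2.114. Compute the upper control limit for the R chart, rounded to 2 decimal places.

5.39

R̄ = (0.2 + 2.8 + 2.4 + 2.6 + 4.8 + 2.5) / 6 = 15.3000 / 6 = 2.5500
UCL_R = D₄·R̄ = 2.114 × 2.5500 = 5.3907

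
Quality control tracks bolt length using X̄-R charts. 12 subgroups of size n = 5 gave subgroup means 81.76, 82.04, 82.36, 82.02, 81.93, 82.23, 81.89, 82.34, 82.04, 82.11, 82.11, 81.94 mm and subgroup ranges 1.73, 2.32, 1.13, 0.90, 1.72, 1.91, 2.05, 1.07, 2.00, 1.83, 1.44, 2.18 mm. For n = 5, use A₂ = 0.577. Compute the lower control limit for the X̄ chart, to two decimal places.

X̄̄ = (81.76 + 82.04 + 82.36 + 82.02 + 81.93 + 82.23 + 81.89 + 82.34 + 82.04 + 82.11 + 82.11 + 81.94) / 12 = 984.7700 / 12 = 82.0642
R̄ = (1.73 + 2.32 + 1.13 + 0.90 + 1.72 + 1.91 + 2.05 + 1.07 + 2.00 + 1.83 + 1.44 + 2.18) / 12 = 20.2800 / 12 = 1.6900
LCL = X̄̄ − A₂·R̄ = 82.0642 − 0.577 × 1.6900 = 81.0890

81.09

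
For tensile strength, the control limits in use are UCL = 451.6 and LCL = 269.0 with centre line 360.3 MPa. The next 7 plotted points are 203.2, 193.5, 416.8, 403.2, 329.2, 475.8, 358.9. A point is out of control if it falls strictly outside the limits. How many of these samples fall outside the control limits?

3

Compare each point to [269.0, 451.6]: sample 1 = 203.2 < LCL; sample 2 = 193.5 < LCL; sample 6 = 475.8 > UCL.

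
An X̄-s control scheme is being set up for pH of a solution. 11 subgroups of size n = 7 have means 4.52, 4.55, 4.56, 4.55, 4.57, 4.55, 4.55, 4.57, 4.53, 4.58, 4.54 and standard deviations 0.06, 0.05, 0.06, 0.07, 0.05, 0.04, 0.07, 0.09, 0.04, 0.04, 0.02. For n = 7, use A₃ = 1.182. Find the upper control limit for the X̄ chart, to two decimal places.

4.62

X̄̄ = (4.52 + 4.55 + 4.56 + 4.55 + 4.57 + 4.55 + 4.55 + 4.57 + 4.53 + 4.58 + 4.54) / 11 = 4.5518
s̄ = (0.06 + 0.05 + 0.06 + 0.07 + 0.05 + 0.04 + 0.07 + 0.09 + 0.04 + 0.04 + 0.02) / 11 = 0.0536
UCL = X̄̄ + A₃·s̄ = 4.5518 + 1.182 × 0.0536 = 4.6152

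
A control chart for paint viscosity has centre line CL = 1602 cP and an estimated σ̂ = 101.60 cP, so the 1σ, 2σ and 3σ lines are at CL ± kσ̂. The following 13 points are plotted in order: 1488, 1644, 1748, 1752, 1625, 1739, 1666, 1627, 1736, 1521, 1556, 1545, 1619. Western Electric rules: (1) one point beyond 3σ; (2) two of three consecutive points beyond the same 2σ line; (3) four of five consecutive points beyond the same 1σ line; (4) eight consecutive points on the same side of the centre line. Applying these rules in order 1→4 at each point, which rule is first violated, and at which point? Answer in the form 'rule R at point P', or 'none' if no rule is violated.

rule 4 at point 9

Zone of each point (C = within 1σ̂, B = 1σ̂–2σ̂, A = 2σ̂–3σ̂, * = beyond 3σ̂; sign = side of CL): 1:-B, 2:+C, 3:+B, 4:+B, 5:+C, 6:+B, 7:+C, 8:+C, 9:+B, 10:-C, 11:-C, 12:-C, 13:+C
Rule 4 (eight consecutive points on the same side of the centre line) is satisfied at point 9.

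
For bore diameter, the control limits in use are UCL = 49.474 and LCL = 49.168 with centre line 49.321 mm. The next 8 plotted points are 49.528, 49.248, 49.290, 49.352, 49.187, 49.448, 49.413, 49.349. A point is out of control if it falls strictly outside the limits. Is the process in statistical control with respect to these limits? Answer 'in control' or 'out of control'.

out of control

Compare each point to [49.168, 49.474]: sample 1 = 49.528 > UCL.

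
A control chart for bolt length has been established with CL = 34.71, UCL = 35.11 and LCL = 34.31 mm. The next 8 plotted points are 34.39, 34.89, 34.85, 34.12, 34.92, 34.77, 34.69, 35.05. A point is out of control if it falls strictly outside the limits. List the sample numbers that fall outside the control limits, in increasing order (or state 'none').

Compare each point to [34.31, 35.11]: sample 4 = 34.12 < LCL.

4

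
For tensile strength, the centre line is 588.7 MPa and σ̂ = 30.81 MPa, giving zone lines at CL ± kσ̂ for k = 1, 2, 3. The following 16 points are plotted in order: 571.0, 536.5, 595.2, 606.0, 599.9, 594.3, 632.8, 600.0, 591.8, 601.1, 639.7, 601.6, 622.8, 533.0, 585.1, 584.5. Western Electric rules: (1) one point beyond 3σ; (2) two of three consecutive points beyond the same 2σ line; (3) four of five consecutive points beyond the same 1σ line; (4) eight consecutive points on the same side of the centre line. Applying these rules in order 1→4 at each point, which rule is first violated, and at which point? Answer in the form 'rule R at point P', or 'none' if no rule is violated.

rule 4 at point 10

Zone of each point (C = within 1σ̂, B = 1σ̂–2σ̂, A = 2σ̂–3σ̂, * = beyond 3σ̂; sign = side of CL): 1:-C, 2:-B, 3:+C, 4:+C, 5:+C, 6:+C, 7:+B, 8:+C, 9:+C, 10:+C, 11:+B, 12:+C, 13:+B, 14:-B, 15:-C, 16:-C
Rule 4 (eight consecutive points on the same side of the centre line) is satisfied at point 10.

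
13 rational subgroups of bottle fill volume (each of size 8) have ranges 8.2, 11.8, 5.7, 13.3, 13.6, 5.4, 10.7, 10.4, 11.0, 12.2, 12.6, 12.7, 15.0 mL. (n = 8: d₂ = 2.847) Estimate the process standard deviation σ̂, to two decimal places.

3.85

R̄ = (8.2 + 11.8 + 5.7 + 13.3 + 13.6 + 5.4 + 10.7 + 10.4 + 11.0 + 12.2 + 12.6 + 12.7 + 15.0) / 13 = 10.9692
σ̂ = R̄ / d₂ = 10.9692 / 2.847 = 3.8529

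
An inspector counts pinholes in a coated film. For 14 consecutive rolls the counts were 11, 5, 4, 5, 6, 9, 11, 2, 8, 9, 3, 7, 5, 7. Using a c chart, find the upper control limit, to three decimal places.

14.262

c̄ = (11 + 5 + 4 + 5 + 6 + 9 + 11 + 2 + 8 + 9 + 3 + 7 + 5 + 7) / 14 = 92 / 14 = 6.5714
UCL = c̄ + 3√c̄ = 6.5714 + 3 × √6.5714 = 6.5714 + 3 × 2.5635 = 14.2619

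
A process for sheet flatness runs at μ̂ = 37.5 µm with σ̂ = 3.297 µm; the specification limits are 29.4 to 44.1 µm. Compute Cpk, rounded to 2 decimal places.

0.67

Cpu = (USL − μ̂) / (3σ̂) = (44.1 − 37.5) / (3 × 3.297) = 0.6673; Cpl = (μ̂ − LSL) / (3σ̂) = (37.5 − 29.4) / (3 × 3.297) = 0.8189; Cpk = min(Cpu, Cpl) = 0.6673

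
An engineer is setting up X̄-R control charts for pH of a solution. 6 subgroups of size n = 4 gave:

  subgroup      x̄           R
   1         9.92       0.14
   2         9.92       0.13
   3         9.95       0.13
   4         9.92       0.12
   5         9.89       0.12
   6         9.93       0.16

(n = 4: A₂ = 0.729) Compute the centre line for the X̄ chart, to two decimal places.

X̄̄ = (9.92 + 9.92 + 9.95 + 9.92 + 9.89 + 9.93) / 6 = 59.5300 / 6 = 9.9217
CL = X̄̄ = 9.9217

9.92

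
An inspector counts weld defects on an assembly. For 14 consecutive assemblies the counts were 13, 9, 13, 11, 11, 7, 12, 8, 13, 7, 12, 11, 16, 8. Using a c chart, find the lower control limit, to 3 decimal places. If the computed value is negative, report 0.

0.933

c̄ = (13 + 9 + 13 + 11 + 11 + 7 + 12 + 8 + 13 + 7 + 12 + 11 + 16 + 8) / 14 = 151 / 14 = 10.7857
LCL = c̄ − 3√c̄ = 10.7857 − 3 × 3.2842 = 0.9332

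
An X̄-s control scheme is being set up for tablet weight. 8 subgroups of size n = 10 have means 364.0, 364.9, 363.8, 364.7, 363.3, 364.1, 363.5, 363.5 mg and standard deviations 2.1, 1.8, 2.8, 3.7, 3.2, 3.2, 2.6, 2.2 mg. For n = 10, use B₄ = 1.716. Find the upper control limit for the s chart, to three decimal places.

s̄ = (2.1 + 1.8 + 2.8 + 3.7 + 3.2 + 3.2 + 2.6 + 2.2) / 8 = 2.7000
UCL_s = B₄·s̄ = 1.716 × 2.7000 = 4.6332

4.633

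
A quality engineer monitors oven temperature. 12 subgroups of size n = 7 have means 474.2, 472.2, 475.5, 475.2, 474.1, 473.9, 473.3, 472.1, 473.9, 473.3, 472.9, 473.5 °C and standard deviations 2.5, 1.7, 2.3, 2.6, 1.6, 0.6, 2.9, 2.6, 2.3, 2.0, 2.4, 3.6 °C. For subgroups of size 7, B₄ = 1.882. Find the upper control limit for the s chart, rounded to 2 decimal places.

s̄ = (2.5 + 1.7 + 2.3 + 2.6 + 1.6 + 0.6 + 2.9 + 2.6 + 2.3 + 2.0 + 2.4 + 3.6) / 12 = 2.2583
UCL_s = B₄·s̄ = 1.882 × 2.2583 = 4.2502

4.25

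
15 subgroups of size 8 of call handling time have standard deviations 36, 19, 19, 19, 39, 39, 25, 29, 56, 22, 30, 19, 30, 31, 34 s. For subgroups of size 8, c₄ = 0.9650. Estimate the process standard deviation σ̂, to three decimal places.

s̄ = (36 + 19 + 19 + 19 + 39 + 39 + 25 + 29 + 56 + 22 + 30 + 19 + 30 + 31 + 34) / 15 = 29.8000
σ̂ = s̄ / c₄ = 29.8000 / 0.9650 = 30.8808

30.881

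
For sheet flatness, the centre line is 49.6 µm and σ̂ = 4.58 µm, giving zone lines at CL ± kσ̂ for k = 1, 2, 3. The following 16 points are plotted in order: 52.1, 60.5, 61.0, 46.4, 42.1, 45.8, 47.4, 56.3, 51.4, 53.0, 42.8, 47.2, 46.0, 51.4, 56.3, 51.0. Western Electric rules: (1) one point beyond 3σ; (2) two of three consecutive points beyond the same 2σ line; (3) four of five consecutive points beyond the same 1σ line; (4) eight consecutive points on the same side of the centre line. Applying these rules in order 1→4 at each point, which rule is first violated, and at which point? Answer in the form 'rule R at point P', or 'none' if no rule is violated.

Zone of each point (C = within 1σ̂, B = 1σ̂–2σ̂, A = 2σ̂–3σ̂, * = beyond 3σ̂; sign = side of CL): 1:+C, 2:+A, 3:+A, 4:-C, 5:-B, 6:-C, 7:-C, 8:+B, 9:+C, 10:+C, 11:-B, 12:-C, 13:-C, 14:+C, 15:+B, 16:+C
Rule 2 (two of three consecutive points beyond the same 2σ limit) is satisfied at point 3.

rule 2 at point 3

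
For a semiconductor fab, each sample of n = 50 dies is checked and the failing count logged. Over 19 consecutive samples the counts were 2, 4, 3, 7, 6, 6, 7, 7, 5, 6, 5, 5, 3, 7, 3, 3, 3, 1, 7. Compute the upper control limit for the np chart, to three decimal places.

10.949

p̄ = Σdᵢ / (k·n) = 90 / (19 × 50) = 0.09474
UCL = np̄ + 3·√(np̄(1−p̄)) = 4.7368 + 3 × √(4.7368×0.90526) = 4.7368 + 3 × 2.0708 = 10.9492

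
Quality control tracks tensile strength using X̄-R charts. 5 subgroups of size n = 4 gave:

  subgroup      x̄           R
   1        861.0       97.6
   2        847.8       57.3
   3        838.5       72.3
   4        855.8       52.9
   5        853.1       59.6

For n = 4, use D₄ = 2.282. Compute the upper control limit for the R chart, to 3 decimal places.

R̄ = (97.6 + 57.3 + 72.3 + 52.9 + 59.6) / 5 = 339.7000 / 5 = 67.9400
UCL_R = D₄·R̄ = 2.282 × 67.9400 = 155.0391

155.039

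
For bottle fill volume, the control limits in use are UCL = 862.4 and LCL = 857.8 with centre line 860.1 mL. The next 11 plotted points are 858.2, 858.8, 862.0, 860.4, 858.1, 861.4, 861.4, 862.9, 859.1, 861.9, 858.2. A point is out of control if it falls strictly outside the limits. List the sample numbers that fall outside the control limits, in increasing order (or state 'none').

Compare each point to [857.8, 862.4]: sample 8 = 862.9 > UCL.

8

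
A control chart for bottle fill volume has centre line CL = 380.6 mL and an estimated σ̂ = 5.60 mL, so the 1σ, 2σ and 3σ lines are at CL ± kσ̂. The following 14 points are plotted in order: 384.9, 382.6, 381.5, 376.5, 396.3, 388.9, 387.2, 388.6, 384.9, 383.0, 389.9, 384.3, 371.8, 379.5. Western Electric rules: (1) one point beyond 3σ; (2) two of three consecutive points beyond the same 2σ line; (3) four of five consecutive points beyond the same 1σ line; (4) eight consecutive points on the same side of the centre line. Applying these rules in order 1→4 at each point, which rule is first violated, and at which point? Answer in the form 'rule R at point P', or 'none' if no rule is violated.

rule 3 at point 8

Zone of each point (C = within 1σ̂, B = 1σ̂–2σ̂, A = 2σ̂–3σ̂, * = beyond 3σ̂; sign = side of CL): 1:+C, 2:+C, 3:+C, 4:-C, 5:+A, 6:+B, 7:+B, 8:+B, 9:+C, 10:+C, 11:+B, 12:+C, 13:-B, 14:-C
Rule 3 (four of five consecutive points beyond the same 1σ limit) is satisfied at point 8.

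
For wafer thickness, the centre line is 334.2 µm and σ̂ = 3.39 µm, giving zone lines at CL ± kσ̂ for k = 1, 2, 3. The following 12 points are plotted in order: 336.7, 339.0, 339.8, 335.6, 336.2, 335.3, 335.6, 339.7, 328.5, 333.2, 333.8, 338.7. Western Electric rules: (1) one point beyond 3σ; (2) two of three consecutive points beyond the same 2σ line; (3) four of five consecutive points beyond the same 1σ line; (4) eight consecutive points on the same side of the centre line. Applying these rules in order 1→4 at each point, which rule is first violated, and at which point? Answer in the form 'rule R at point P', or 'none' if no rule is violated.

Zone of each point (C = within 1σ̂, B = 1σ̂–2σ̂, A = 2σ̂–3σ̂, * = beyond 3σ̂; sign = side of CL): 1:+C, 2:+B, 3:+B, 4:+C, 5:+C, 6:+C, 7:+C, 8:+B, 9:-B, 10:-C, 11:-C, 12:+B
Rule 4 (eight consecutive points on the same side of the centre line) is satisfied at point 8.

rule 4 at point 8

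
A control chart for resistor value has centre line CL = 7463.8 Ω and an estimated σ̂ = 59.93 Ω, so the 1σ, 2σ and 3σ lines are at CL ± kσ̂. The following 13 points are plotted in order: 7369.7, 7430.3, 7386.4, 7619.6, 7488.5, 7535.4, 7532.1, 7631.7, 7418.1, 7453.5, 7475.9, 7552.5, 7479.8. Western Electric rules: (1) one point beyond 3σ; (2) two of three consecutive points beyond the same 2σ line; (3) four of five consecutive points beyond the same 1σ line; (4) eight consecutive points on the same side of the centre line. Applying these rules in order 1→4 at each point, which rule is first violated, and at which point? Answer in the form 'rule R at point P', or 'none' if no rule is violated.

Zone of each point (C = within 1σ̂, B = 1σ̂–2σ̂, A = 2σ̂–3σ̂, * = beyond 3σ̂; sign = side of CL): 1:-B, 2:-C, 3:-B, 4:+A, 5:+C, 6:+B, 7:+B, 8:+A, 9:-C, 10:-C, 11:+C, 12:+B, 13:+C
Rule 3 (four of five consecutive points beyond the same 1σ limit) is satisfied at point 8.

rule 3 at point 8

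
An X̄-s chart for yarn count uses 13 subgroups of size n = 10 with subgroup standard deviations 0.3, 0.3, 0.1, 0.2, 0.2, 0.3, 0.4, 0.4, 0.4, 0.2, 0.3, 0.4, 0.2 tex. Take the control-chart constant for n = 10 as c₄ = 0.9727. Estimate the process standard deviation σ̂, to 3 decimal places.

s̄ = (0.3 + 0.3 + 0.1 + 0.2 + 0.2 + 0.3 + 0.4 + 0.4 + 0.4 + 0.2 + 0.3 + 0.4 + 0.2) / 13 = 0.2846
σ̂ = s̄ / c₄ = 0.2846 / 0.9727 = 0.2926

0.293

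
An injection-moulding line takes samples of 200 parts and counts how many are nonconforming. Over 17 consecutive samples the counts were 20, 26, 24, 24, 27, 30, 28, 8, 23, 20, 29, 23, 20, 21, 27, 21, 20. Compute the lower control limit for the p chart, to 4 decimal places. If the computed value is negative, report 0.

0.0473

p̄ = Σdᵢ / (k·n) = 391 / (17 × 200) = 0.11500
LCL = p̄ − 3·√(p̄(1−p̄)/n) = 0.11500 − 3 × 0.02256 = 0.04733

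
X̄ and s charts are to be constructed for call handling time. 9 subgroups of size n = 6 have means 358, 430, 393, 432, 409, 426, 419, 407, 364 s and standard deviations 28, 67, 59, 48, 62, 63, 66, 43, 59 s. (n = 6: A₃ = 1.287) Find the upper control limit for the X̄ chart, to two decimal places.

X̄̄ = (358 + 430 + 393 + 432 + 409 + 426 + 419 + 407 + 364) / 9 = 404.2222
s̄ = (28 + 67 + 59 + 48 + 62 + 63 + 66 + 43 + 59) / 9 = 55.0000
UCL = X̄̄ + A₃·s̄ = 404.2222 + 1.287 × 55.0000 = 475.0072

475.01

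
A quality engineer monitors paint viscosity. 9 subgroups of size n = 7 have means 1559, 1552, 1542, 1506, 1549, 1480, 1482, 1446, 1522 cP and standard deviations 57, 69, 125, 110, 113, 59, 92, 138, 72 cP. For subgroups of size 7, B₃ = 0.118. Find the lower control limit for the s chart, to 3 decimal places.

10.948

s̄ = (57 + 69 + 125 + 110 + 113 + 59 + 92 + 138 + 72) / 9 = 92.7778
LCL_s = B₃·s̄ = 0.118 × 92.7778 = 10.9478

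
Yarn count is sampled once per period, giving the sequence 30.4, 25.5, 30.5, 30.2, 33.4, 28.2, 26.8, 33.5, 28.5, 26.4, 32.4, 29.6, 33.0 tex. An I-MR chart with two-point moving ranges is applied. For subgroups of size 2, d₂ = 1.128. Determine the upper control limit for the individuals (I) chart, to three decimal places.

40.072

X̄ = (30.4 + 25.5 + 30.5 + 30.2 + 33.4 + 28.2 + 26.8 + 33.5 + 28.5 + 26.4 + 32.4 + 29.6 + 33.0) / 13 = 29.8769
Moving ranges: 4.9, 5.0, 0.3, 3.2, 5.2, 1.4, 6.7, 5.0, 2.1, 6.0, 2.8, 3.4; M̄R̄ = 46.0000 / 12 = 3.8333
UCL = X̄ + 3·M̄R̄/d₂ = 29.8769 + 3 × 3.8333 / 1.128 = 40.0720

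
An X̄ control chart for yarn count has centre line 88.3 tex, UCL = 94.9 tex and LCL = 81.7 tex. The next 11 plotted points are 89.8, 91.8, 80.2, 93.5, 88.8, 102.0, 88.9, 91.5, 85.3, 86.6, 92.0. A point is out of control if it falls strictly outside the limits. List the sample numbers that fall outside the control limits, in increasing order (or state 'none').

Compare each point to [81.7, 94.9]: sample 3 = 80.2 < LCL; sample 6 = 102.0 > UCL.

3, 6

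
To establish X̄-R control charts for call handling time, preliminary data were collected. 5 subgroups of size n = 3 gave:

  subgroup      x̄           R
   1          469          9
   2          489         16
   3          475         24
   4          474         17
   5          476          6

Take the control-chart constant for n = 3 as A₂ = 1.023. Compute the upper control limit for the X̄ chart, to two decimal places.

491.33

X̄̄ = (469 + 489 + 475 + 474 + 476) / 5 = 2383.0000 / 5 = 476.6000
R̄ = (9 + 16 + 24 + 17 + 6) / 5 = 72.0000 / 5 = 14.4000
UCL = X̄̄ + A₂·R̄ = 476.6000 + 1.023 × 14.4000 = 491.3312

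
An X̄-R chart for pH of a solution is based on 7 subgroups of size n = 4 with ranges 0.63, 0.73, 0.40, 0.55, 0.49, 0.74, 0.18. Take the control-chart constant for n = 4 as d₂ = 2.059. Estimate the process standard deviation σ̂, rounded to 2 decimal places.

0.26

R̄ = (0.63 + 0.73 + 0.40 + 0.55 + 0.49 + 0.74 + 0.18) / 7 = 0.5314
σ̂ = R̄ / d₂ = 0.5314 / 2.059 = 0.2581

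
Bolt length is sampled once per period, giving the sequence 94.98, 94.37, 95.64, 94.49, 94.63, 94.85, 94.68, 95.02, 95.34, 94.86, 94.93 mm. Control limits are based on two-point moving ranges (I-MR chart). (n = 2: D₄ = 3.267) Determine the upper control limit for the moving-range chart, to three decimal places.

1.558

Moving ranges: 0.61, 1.27, 1.15, 0.14, 0.22, 0.17, 0.34, 0.32, 0.48, 0.07; M̄R̄ = 4.7700 / 10 = 0.4770
UCL_MR = D₄·M̄R̄ = 3.267 × 0.4770 = 1.5584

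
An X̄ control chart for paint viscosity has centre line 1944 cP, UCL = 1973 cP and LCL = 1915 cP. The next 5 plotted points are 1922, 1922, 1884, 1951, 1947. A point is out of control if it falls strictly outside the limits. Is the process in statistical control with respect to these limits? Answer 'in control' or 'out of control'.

out of control

Compare each point to [1915, 1973]: sample 3 = 1884 < LCL.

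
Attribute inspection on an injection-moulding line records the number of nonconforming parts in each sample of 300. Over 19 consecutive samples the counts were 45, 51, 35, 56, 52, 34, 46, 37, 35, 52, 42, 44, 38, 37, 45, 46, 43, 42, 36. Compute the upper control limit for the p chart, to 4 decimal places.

0.2038

p̄ = Σdᵢ / (k·n) = 816 / (19 × 300) = 0.14316
UCL = p̄ + 3·√(p̄(1−p̄)/n) = 0.14316 + 3 × √(0.14316×0.85684/300) = 0.14316 + 3 × 0.02022 = 0.20382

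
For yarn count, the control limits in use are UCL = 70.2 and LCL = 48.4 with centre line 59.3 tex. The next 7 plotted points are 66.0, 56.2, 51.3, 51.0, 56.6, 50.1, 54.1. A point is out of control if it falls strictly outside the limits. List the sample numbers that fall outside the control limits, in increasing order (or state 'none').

none

All 7 points lie within [48.4, 70.2].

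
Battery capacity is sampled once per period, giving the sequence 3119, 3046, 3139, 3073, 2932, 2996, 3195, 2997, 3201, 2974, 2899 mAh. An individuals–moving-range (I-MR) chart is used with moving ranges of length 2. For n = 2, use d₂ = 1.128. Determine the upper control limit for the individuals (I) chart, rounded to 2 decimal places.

X̄ = (3119 + 3046 + 3139 + 3073 + 2932 + 2996 + 3195 + 2997 + 3201 + 2974 + 2899) / 11 = 3051.9091
Moving ranges: 73, 93, 66, 141, 64, 199, 198, 204, 227, 75; M̄R̄ = 1340.0000 / 10 = 134.0000
UCL = X̄ + 3·M̄R̄/d₂ = 3051.9091 + 3 × 134.0000 / 1.128 = 3408.2921

3408.29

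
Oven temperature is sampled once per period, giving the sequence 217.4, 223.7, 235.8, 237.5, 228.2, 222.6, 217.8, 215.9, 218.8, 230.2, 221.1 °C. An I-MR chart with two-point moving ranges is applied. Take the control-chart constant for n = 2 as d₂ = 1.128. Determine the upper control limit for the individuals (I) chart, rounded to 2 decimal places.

X̄ = (217.4 + 223.7 + 235.8 + 237.5 + 228.2 + 222.6 + 217.8 + 215.9 + 218.8 + 230.2 + 221.1) / 11 = 224.4545
Moving ranges: 6.3, 12.1, 1.7, 9.3, 5.6, 4.8, 1.9, 2.9, 11.4, 9.1; M̄R̄ = 65.1000 / 10 = 6.5100
UCL = X̄ + 3·M̄R̄/d₂ = 224.4545 + 3 × 6.5100 / 1.128 = 241.7684

241.77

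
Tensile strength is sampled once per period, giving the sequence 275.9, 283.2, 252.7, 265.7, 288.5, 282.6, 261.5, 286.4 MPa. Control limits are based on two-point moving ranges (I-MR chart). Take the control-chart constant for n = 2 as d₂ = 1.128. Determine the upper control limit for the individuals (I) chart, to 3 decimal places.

X̄ = (275.9 + 283.2 + 252.7 + 265.7 + 288.5 + 282.6 + 261.5 + 286.4) / 8 = 274.5625
Moving ranges: 7.3, 30.5, 13.0, 22.8, 5.9, 21.1, 24.9; M̄R̄ = 125.5000 / 7 = 17.9286
UCL = X̄ + 3·M̄R̄/d₂ = 274.5625 + 3 × 17.9286 / 1.128 = 322.2449

322.245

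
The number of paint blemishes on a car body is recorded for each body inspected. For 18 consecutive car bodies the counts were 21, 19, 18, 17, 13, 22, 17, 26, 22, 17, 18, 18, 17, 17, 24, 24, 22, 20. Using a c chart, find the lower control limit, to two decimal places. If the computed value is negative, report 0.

6.29

c̄ = (21 + 19 + 18 + 17 + 13 + 22 + 17 + 26 + 22 + 17 + 18 + 18 + 17 + 17 + 24 + 24 + 22 + 20) / 18 = 352 / 18 = 19.5556
LCL = c̄ − 3√c̄ = 19.5556 − 3 × 4.4222 = 6.2891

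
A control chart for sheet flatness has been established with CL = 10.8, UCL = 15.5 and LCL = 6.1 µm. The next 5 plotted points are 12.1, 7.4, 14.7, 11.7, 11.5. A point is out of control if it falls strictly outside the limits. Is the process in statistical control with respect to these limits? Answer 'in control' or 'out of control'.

in control

All 5 points lie within [6.1, 15.5].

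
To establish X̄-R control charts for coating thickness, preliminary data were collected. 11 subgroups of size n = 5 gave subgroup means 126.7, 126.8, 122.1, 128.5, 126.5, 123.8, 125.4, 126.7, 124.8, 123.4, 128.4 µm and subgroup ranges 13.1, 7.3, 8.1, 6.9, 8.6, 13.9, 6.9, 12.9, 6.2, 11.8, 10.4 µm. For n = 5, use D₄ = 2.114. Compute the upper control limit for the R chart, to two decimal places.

20.39

R̄ = (13.1 + 7.3 + 8.1 + 6.9 + 8.6 + 13.9 + 6.9 + 12.9 + 6.2 + 11.8 + 10.4) / 11 = 106.1000 / 11 = 9.6455
UCL_R = D₄·R̄ = 2.114 × 9.6455 = 20.3905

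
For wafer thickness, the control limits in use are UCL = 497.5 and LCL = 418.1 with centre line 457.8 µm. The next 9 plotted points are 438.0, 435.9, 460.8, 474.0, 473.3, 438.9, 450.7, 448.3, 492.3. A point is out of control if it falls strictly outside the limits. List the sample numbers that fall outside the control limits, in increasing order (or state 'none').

All 9 points lie within [418.1, 497.5].

none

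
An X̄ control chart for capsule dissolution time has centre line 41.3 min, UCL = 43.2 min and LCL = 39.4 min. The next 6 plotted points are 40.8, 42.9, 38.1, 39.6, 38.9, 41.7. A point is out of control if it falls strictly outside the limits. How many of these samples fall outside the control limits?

2

Compare each point to [39.4, 43.2]: sample 3 = 38.1 < LCL; sample 5 = 38.9 < LCL.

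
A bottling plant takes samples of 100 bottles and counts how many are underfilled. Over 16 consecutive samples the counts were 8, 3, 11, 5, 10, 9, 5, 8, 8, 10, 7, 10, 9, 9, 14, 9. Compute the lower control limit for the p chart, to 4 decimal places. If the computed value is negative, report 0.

0.0010

p̄ = Σdᵢ / (k·n) = 135 / (16 × 100) = 0.08438
LCL = p̄ − 3·√(p̄(1−p̄)/n) = 0.08438 − 3 × 0.02779 = 0.00099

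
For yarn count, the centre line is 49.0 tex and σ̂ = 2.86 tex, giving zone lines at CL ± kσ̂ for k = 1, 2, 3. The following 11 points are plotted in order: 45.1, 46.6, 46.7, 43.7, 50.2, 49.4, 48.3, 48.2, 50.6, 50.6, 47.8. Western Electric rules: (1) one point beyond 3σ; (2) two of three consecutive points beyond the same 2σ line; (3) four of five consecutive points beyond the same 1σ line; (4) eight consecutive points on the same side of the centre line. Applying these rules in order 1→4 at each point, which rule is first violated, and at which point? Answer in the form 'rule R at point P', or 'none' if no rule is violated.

none

Zone of each point (C = within 1σ̂, B = 1σ̂–2σ̂, A = 2σ̂–3σ̂, * = beyond 3σ̂; sign = side of CL): 1:-B, 2:-C, 3:-C, 4:-B, 5:+C, 6:+C, 7:-C, 8:-C, 9:+C, 10:+C, 11:-C
No rule fires across all 11 points.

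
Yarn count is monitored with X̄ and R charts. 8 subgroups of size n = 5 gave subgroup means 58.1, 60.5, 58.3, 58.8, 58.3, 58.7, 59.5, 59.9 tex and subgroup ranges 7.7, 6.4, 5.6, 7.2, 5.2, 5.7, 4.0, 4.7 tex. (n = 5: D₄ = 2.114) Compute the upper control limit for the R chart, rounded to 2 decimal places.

12.29

R̄ = (7.7 + 6.4 + 5.6 + 7.2 + 5.2 + 5.7 + 4.0 + 4.7) / 8 = 46.5000 / 8 = 5.8125
UCL_R = D₄·R̄ = 2.114 × 5.8125 = 12.2876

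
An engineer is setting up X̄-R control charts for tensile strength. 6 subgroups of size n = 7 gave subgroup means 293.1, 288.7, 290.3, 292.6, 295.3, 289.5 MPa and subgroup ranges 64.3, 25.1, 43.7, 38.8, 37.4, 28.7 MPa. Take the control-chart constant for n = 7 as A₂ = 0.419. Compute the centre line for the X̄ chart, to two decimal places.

X̄̄ = (293.1 + 288.7 + 290.3 + 292.6 + 295.3 + 289.5) / 6 = 1749.5000 / 6 = 291.5833
CL = X̄̄ = 291.5833

291.58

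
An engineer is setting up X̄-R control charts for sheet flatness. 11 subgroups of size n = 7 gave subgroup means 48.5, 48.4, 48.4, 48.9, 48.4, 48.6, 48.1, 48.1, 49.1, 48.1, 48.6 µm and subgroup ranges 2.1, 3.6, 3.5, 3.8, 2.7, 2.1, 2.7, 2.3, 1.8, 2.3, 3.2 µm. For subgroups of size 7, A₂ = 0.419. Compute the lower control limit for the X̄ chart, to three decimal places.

X̄̄ = (48.5 + 48.4 + 48.4 + 48.9 + 48.4 + 48.6 + 48.1 + 48.1 + 49.1 + 48.1 + 48.6) / 11 = 533.2000 / 11 = 48.4727
R̄ = (2.1 + 3.6 + 3.5 + 3.8 + 2.7 + 2.1 + 2.7 + 2.3 + 1.8 + 2.3 + 3.2) / 11 = 30.1000 / 11 = 2.7364
LCL = X̄̄ − A₂·R̄ = 48.4727 − 0.419 × 2.7364 = 47.3262

47.326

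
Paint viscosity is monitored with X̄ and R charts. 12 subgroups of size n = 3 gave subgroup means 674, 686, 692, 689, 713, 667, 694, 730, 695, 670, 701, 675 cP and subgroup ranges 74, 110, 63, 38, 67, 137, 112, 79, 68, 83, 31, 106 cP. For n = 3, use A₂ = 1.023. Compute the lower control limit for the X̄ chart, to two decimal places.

607.98

X̄̄ = (674 + 686 + 692 + 689 + 713 + 667 + 694 + 730 + 695 + 670 + 701 + 675) / 12 = 8286.0000 / 12 = 690.5000
R̄ = (74 + 110 + 63 + 38 + 67 + 137 + 112 + 79 + 68 + 83 + 31 + 106) / 12 = 968.0000 / 12 = 80.6667
LCL = X̄̄ − A₂·R̄ = 690.5000 − 1.023 × 80.6667 = 607.9780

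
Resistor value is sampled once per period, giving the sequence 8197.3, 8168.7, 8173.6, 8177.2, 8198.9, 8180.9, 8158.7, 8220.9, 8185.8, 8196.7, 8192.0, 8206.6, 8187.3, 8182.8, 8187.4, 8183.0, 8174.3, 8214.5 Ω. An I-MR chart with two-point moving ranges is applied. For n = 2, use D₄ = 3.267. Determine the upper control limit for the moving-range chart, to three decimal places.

Moving ranges: 28.6, 4.9, 3.6, 21.7, 18.0, 22.2, 62.2, 35.1, 10.9, 4.7, 14.6, 19.3, 4.5, 4.6, 4.4, 8.7, 40.2; M̄R̄ = 308.2000 / 17 = 18.1294
UCL_MR = D₄·M̄R̄ = 3.267 × 18.1294 = 59.2288

59.229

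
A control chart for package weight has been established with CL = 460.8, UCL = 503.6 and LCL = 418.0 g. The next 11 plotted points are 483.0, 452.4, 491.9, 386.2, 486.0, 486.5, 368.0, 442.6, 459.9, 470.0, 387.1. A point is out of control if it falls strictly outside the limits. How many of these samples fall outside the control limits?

3

Compare each point to [418.0, 503.6]: sample 4 = 386.2 < LCL; sample 7 = 368.0 < LCL; sample 11 = 387.1 < LCL.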